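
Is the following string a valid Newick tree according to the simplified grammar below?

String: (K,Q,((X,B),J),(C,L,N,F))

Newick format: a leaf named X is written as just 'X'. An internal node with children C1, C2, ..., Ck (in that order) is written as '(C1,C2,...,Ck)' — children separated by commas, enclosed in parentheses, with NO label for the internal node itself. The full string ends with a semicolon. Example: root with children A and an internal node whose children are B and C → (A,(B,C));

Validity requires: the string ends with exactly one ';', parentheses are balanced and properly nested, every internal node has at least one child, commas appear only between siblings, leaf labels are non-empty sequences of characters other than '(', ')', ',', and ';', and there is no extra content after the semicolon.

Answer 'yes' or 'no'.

Input: (K,Q,((X,B),J),(C,L,N,F))
Paren balance: 4 '(' vs 4 ')' OK
Ends with single ';': False
Full parse: FAILS (must end with ;)
Valid: False

Answer: no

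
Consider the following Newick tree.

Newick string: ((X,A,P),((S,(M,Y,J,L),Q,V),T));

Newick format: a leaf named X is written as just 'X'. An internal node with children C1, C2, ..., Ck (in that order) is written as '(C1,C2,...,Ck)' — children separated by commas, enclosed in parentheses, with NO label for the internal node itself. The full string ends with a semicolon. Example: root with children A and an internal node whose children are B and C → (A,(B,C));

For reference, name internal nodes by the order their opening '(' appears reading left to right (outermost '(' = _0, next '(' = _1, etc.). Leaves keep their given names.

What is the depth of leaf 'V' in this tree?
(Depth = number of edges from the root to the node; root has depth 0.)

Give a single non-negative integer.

Newick: ((X,A,P),((S,(M,Y,J,L),Q,V),T));
Naming internals by '(' encounter order: outermost '(' = _0, next = _1, ...
Query node: V
Path from root: _0 -> _2 -> _3 -> V
Depth of V: 3 (number of edges from root)

Answer: 3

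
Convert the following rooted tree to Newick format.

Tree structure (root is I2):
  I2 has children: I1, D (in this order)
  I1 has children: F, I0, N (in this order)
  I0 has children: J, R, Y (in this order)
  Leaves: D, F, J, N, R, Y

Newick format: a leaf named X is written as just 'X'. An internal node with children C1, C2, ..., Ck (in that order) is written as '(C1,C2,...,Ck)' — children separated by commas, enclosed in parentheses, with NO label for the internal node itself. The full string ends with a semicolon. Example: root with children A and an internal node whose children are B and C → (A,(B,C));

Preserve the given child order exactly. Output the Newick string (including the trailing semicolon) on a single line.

Answer: ((F,(J,R,Y),N),D);

Derivation:
internal I2 with children ['I1', 'D']
  internal I1 with children ['F', 'I0', 'N']
    leaf 'F' → 'F'
    internal I0 with children ['J', 'R', 'Y']
      leaf 'J' → 'J'
      leaf 'R' → 'R'
      leaf 'Y' → 'Y'
    → '(J,R,Y)'
    leaf 'N' → 'N'
  → '(F,(J,R,Y),N)'
  leaf 'D' → 'D'
→ '((F,(J,R,Y),N),D)'
Final: ((F,(J,R,Y),N),D);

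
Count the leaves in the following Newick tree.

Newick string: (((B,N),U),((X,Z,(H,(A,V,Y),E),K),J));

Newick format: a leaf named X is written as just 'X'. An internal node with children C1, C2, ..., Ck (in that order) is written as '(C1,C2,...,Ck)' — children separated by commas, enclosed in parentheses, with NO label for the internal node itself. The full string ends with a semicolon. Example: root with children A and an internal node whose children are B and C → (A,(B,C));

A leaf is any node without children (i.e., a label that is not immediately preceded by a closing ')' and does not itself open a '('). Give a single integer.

Answer: 12

Derivation:
Newick: (((B,N),U),((X,Z,(H,(A,V,Y),E),K),J));
Scan left-to-right; a leaf is any maximal label run not followed by '(':
  pos 3: leaf 'B' → count = 1
  pos 5: leaf 'N' → count = 2
  pos 8: leaf 'U' → count = 3
  pos 13: leaf 'X' → count = 4
  pos 15: leaf 'Z' → count = 5
  pos 18: leaf 'H' → count = 6
  pos 21: leaf 'A' → count = 7
  pos 23: leaf 'V' → count = 8
  pos 25: leaf 'Y' → count = 9
  pos 28: leaf 'E' → count = 10
  pos 31: leaf 'K' → count = 11
  pos 34: leaf 'J' → count = 12
Total leaves: 12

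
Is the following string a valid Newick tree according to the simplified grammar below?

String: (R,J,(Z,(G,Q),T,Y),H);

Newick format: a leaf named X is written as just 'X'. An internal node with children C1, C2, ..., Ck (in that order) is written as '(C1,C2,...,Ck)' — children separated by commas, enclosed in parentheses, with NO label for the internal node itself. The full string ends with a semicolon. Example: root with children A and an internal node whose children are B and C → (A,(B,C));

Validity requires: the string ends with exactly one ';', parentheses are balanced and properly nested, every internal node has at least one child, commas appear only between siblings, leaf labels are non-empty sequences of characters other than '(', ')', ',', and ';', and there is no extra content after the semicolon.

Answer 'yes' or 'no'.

Input: (R,J,(Z,(G,Q),T,Y),H);
Paren balance: 3 '(' vs 3 ')' OK
Ends with single ';': True
Full parse: OK
Valid: True

Answer: yes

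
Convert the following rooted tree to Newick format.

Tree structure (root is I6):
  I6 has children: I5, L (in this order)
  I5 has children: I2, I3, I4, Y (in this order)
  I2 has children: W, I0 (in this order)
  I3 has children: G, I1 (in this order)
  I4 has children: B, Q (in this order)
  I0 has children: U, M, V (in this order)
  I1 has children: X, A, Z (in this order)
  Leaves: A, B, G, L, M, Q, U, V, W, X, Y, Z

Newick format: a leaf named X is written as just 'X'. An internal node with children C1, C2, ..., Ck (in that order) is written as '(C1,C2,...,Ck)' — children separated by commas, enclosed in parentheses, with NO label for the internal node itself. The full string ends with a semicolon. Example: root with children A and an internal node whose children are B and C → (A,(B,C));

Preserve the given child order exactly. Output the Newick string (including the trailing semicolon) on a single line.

internal I6 with children ['I5', 'L']
  internal I5 with children ['I2', 'I3', 'I4', 'Y']
    internal I2 with children ['W', 'I0']
      leaf 'W' → 'W'
      internal I0 with children ['U', 'M', 'V']
        leaf 'U' → 'U'
        leaf 'M' → 'M'
        leaf 'V' → 'V'
      → '(U,M,V)'
    → '(W,(U,M,V))'
    internal I3 with children ['G', 'I1']
      leaf 'G' → 'G'
      internal I1 with children ['X', 'A', 'Z']
        leaf 'X' → 'X'
        leaf 'A' → 'A'
        leaf 'Z' → 'Z'
      → '(X,A,Z)'
    → '(G,(X,A,Z))'
    internal I4 with children ['B', 'Q']
      leaf 'B' → 'B'
      leaf 'Q' → 'Q'
    → '(B,Q)'
    leaf 'Y' → 'Y'
  → '((W,(U,M,V)),(G,(X,A,Z)),(B,Q),Y)'
  leaf 'L' → 'L'
→ '(((W,(U,M,V)),(G,(X,A,Z)),(B,Q),Y),L)'
Final: (((W,(U,M,V)),(G,(X,A,Z)),(B,Q),Y),L);

Answer: (((W,(U,M,V)),(G,(X,A,Z)),(B,Q),Y),L);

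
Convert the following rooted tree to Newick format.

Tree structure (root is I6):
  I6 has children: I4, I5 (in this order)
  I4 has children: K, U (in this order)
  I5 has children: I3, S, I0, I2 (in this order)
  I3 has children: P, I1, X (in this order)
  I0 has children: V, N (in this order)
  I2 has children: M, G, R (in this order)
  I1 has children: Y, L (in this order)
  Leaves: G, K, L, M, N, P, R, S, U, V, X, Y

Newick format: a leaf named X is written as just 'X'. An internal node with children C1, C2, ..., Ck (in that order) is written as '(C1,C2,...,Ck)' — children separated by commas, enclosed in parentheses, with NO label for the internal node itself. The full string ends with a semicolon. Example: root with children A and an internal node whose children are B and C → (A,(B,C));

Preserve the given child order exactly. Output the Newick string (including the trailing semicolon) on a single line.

Answer: ((K,U),((P,(Y,L),X),S,(V,N),(M,G,R)));

Derivation:
internal I6 with children ['I4', 'I5']
  internal I4 with children ['K', 'U']
    leaf 'K' → 'K'
    leaf 'U' → 'U'
  → '(K,U)'
  internal I5 with children ['I3', 'S', 'I0', 'I2']
    internal I3 with children ['P', 'I1', 'X']
      leaf 'P' → 'P'
      internal I1 with children ['Y', 'L']
        leaf 'Y' → 'Y'
        leaf 'L' → 'L'
      → '(Y,L)'
      leaf 'X' → 'X'
    → '(P,(Y,L),X)'
    leaf 'S' → 'S'
    internal I0 with children ['V', 'N']
      leaf 'V' → 'V'
      leaf 'N' → 'N'
    → '(V,N)'
    internal I2 with children ['M', 'G', 'R']
      leaf 'M' → 'M'
      leaf 'G' → 'G'
      leaf 'R' → 'R'
    → '(M,G,R)'
  → '((P,(Y,L),X),S,(V,N),(M,G,R))'
→ '((K,U),((P,(Y,L),X),S,(V,N),(M,G,R)))'
Final: ((K,U),((P,(Y,L),X),S,(V,N),(M,G,R)));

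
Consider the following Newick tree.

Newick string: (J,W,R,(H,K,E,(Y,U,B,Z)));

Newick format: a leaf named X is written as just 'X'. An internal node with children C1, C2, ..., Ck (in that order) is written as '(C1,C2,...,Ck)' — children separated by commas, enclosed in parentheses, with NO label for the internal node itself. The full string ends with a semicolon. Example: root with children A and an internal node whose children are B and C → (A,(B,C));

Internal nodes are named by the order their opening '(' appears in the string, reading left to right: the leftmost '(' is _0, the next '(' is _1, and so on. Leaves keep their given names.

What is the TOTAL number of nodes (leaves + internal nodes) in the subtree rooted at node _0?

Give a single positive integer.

Answer: 13

Derivation:
Newick: (J,W,R,(H,K,E,(Y,U,B,Z)));
Locate _0: it is the '(' at position 0 (the 1st '(' reading left to right).
Query: subtree rooted at _0
_0: subtree_size = 1 + 12
  J: subtree_size = 1 + 0
  W: subtree_size = 1 + 0
  R: subtree_size = 1 + 0
  _1: subtree_size = 1 + 8
    H: subtree_size = 1 + 0
    K: subtree_size = 1 + 0
    E: subtree_size = 1 + 0
    _2: subtree_size = 1 + 4
      Y: subtree_size = 1 + 0
      U: subtree_size = 1 + 0
      B: subtree_size = 1 + 0
      Z: subtree_size = 1 + 0
Total subtree size of _0: 13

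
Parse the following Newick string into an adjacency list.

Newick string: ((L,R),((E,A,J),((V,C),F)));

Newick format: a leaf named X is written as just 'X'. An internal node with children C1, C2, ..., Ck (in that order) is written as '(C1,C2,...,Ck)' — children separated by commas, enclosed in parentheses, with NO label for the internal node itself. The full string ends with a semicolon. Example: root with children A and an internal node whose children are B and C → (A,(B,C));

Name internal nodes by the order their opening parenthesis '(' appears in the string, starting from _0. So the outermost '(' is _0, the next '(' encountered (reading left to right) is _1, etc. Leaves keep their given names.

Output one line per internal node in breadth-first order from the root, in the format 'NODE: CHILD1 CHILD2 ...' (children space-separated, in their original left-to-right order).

Input: ((L,R),((E,A,J),((V,C),F)));
Scanning left-to-right, naming '(' by encounter order:
  pos 0: '(' -> open internal node _0 (depth 1)
  pos 1: '(' -> open internal node _1 (depth 2)
  pos 5: ')' -> close internal node _1 (now at depth 1)
  pos 7: '(' -> open internal node _2 (depth 2)
  pos 8: '(' -> open internal node _3 (depth 3)
  pos 14: ')' -> close internal node _3 (now at depth 2)
  pos 16: '(' -> open internal node _4 (depth 3)
  pos 17: '(' -> open internal node _5 (depth 4)
  pos 21: ')' -> close internal node _5 (now at depth 3)
  pos 24: ')' -> close internal node _4 (now at depth 2)
  pos 25: ')' -> close internal node _2 (now at depth 1)
  pos 26: ')' -> close internal node _0 (now at depth 0)
Total internal nodes: 6
BFS adjacency from root:
  _0: _1 _2
  _1: L R
  _2: _3 _4
  _3: E A J
  _4: _5 F
  _5: V C

Answer: _0: _1 _2
_1: L R
_2: _3 _4
_3: E A J
_4: _5 F
_5: V C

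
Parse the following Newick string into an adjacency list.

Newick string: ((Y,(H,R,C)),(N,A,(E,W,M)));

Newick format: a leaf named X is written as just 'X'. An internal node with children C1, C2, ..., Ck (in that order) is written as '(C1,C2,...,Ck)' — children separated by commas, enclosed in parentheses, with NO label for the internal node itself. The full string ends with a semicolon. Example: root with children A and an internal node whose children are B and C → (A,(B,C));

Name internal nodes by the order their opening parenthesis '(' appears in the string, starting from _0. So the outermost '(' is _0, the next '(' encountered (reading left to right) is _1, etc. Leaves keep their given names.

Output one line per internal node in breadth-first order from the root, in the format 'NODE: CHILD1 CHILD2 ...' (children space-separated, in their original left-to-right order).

Input: ((Y,(H,R,C)),(N,A,(E,W,M)));
Scanning left-to-right, naming '(' by encounter order:
  pos 0: '(' -> open internal node _0 (depth 1)
  pos 1: '(' -> open internal node _1 (depth 2)
  pos 4: '(' -> open internal node _2 (depth 3)
  pos 10: ')' -> close internal node _2 (now at depth 2)
  pos 11: ')' -> close internal node _1 (now at depth 1)
  pos 13: '(' -> open internal node _3 (depth 2)
  pos 18: '(' -> open internal node _4 (depth 3)
  pos 24: ')' -> close internal node _4 (now at depth 2)
  pos 25: ')' -> close internal node _3 (now at depth 1)
  pos 26: ')' -> close internal node _0 (now at depth 0)
Total internal nodes: 5
BFS adjacency from root:
  _0: _1 _3
  _1: Y _2
  _3: N A _4
  _2: H R C
  _4: E W M

Answer: _0: _1 _3
_1: Y _2
_3: N A _4
_2: H R C
_4: E W M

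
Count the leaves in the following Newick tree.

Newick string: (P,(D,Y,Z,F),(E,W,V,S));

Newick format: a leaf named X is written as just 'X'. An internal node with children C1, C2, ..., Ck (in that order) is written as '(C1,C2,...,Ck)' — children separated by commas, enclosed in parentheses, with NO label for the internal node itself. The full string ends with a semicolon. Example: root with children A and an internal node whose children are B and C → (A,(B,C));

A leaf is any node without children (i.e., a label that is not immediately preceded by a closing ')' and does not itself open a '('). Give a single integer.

Newick: (P,(D,Y,Z,F),(E,W,V,S));
Scan left-to-right; a leaf is any maximal label run not followed by '(':
  pos 1: leaf 'P' → count = 1
  pos 4: leaf 'D' → count = 2
  pos 6: leaf 'Y' → count = 3
  pos 8: leaf 'Z' → count = 4
  pos 10: leaf 'F' → count = 5
  pos 14: leaf 'E' → count = 6
  pos 16: leaf 'W' → count = 7
  pos 18: leaf 'V' → count = 8
  pos 20: leaf 'S' → count = 9
Total leaves: 9

Answer: 9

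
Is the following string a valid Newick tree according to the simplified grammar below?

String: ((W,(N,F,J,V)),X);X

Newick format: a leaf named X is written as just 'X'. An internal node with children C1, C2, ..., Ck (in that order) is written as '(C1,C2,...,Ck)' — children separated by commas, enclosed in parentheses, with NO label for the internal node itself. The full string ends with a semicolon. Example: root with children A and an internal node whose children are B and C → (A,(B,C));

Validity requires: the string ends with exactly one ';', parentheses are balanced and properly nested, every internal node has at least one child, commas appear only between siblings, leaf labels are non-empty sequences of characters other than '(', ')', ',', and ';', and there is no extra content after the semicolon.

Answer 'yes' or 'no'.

Answer: no

Derivation:
Input: ((W,(N,F,J,V)),X);X
Paren balance: 3 '(' vs 3 ')' OK
Ends with single ';': False
Full parse: FAILS (must end with ;)
Valid: False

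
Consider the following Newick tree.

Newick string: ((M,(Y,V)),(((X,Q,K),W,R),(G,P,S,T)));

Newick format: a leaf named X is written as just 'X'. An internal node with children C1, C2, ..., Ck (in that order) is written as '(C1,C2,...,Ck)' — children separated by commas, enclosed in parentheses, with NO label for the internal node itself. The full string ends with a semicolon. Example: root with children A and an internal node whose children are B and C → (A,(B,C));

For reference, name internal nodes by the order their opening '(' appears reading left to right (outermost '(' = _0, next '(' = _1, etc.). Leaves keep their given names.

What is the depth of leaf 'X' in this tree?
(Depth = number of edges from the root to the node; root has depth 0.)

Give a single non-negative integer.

Answer: 4

Derivation:
Newick: ((M,(Y,V)),(((X,Q,K),W,R),(G,P,S,T)));
Naming internals by '(' encounter order: outermost '(' = _0, next = _1, ...
Query node: X
Path from root: _0 -> _3 -> _4 -> _5 -> X
Depth of X: 4 (number of edges from root)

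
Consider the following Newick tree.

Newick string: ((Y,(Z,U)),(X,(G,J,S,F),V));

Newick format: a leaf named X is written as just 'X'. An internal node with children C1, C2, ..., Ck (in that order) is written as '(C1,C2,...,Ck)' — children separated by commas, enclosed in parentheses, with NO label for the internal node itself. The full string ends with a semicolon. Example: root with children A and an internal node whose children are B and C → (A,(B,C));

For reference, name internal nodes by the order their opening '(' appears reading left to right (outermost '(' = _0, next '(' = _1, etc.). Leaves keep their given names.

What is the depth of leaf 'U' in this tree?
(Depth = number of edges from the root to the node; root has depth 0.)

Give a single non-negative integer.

Newick: ((Y,(Z,U)),(X,(G,J,S,F),V));
Naming internals by '(' encounter order: outermost '(' = _0, next = _1, ...
Query node: U
Path from root: _0 -> _1 -> _2 -> U
Depth of U: 3 (number of edges from root)

Answer: 3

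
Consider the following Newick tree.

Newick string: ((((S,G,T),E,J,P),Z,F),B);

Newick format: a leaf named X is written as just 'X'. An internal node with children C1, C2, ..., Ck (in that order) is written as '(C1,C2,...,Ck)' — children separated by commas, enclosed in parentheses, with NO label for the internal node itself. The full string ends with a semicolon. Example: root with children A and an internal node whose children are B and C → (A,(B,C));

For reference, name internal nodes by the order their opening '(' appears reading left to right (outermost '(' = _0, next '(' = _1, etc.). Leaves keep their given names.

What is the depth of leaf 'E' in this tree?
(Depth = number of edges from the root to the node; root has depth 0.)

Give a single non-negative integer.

Newick: ((((S,G,T),E,J,P),Z,F),B);
Naming internals by '(' encounter order: outermost '(' = _0, next = _1, ...
Query node: E
Path from root: _0 -> _1 -> _2 -> E
Depth of E: 3 (number of edges from root)

Answer: 3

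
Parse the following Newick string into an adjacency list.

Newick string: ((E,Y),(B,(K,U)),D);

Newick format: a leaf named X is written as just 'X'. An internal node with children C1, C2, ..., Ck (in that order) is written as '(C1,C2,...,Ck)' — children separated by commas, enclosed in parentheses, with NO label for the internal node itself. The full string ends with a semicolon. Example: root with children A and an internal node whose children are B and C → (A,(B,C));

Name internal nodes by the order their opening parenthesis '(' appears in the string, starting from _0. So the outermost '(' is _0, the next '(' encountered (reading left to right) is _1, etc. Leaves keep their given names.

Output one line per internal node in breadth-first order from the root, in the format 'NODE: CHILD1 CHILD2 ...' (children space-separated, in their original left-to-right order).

Answer: _0: _1 _2 D
_1: E Y
_2: B _3
_3: K U

Derivation:
Input: ((E,Y),(B,(K,U)),D);
Scanning left-to-right, naming '(' by encounter order:
  pos 0: '(' -> open internal node _0 (depth 1)
  pos 1: '(' -> open internal node _1 (depth 2)
  pos 5: ')' -> close internal node _1 (now at depth 1)
  pos 7: '(' -> open internal node _2 (depth 2)
  pos 10: '(' -> open internal node _3 (depth 3)
  pos 14: ')' -> close internal node _3 (now at depth 2)
  pos 15: ')' -> close internal node _2 (now at depth 1)
  pos 18: ')' -> close internal node _0 (now at depth 0)
Total internal nodes: 4
BFS adjacency from root:
  _0: _1 _2 D
  _1: E Y
  _2: B _3
  _3: K U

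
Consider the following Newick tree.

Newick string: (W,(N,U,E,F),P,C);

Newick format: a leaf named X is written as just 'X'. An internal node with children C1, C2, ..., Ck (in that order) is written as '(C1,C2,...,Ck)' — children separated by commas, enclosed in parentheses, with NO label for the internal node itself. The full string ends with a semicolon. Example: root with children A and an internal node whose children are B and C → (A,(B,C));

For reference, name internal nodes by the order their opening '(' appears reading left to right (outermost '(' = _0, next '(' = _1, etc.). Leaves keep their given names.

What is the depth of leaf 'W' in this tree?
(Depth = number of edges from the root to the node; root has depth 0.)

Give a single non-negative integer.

Answer: 1

Derivation:
Newick: (W,(N,U,E,F),P,C);
Naming internals by '(' encounter order: outermost '(' = _0, next = _1, ...
Query node: W
Path from root: _0 -> W
Depth of W: 1 (number of edges from root)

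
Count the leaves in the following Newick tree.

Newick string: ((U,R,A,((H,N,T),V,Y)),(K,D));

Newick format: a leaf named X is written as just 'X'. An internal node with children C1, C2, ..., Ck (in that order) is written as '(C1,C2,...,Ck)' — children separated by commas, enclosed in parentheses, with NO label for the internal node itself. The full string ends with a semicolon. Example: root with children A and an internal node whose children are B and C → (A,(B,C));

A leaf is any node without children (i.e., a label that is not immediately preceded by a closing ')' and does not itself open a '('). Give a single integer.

Answer: 10

Derivation:
Newick: ((U,R,A,((H,N,T),V,Y)),(K,D));
Scan left-to-right; a leaf is any maximal label run not followed by '(':
  pos 2: leaf 'U' → count = 1
  pos 4: leaf 'R' → count = 2
  pos 6: leaf 'A' → count = 3
  pos 10: leaf 'H' → count = 4
  pos 12: leaf 'N' → count = 5
  pos 14: leaf 'T' → count = 6
  pos 17: leaf 'V' → count = 7
  pos 19: leaf 'Y' → count = 8
  pos 24: leaf 'K' → count = 9
  pos 26: leaf 'D' → count = 10
Total leaves: 10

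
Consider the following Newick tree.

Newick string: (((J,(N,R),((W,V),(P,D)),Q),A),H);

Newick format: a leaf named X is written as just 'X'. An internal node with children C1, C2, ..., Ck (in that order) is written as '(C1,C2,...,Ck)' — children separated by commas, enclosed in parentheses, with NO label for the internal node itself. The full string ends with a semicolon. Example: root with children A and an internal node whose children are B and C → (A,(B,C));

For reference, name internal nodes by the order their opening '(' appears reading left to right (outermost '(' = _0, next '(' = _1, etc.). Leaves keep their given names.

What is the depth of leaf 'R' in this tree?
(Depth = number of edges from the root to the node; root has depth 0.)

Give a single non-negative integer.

Answer: 4

Derivation:
Newick: (((J,(N,R),((W,V),(P,D)),Q),A),H);
Naming internals by '(' encounter order: outermost '(' = _0, next = _1, ...
Query node: R
Path from root: _0 -> _1 -> _2 -> _3 -> R
Depth of R: 4 (number of edges from root)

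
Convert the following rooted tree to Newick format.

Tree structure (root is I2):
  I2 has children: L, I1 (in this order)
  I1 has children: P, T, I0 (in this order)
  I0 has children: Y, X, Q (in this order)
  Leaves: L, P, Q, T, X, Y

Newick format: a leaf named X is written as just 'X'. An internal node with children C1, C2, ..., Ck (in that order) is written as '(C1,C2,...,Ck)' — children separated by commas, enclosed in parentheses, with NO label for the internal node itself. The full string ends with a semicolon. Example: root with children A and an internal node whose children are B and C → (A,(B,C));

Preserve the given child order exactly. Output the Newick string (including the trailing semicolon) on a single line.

Answer: (L,(P,T,(Y,X,Q)));

Derivation:
internal I2 with children ['L', 'I1']
  leaf 'L' → 'L'
  internal I1 with children ['P', 'T', 'I0']
    leaf 'P' → 'P'
    leaf 'T' → 'T'
    internal I0 with children ['Y', 'X', 'Q']
      leaf 'Y' → 'Y'
      leaf 'X' → 'X'
      leaf 'Q' → 'Q'
    → '(Y,X,Q)'
  → '(P,T,(Y,X,Q))'
→ '(L,(P,T,(Y,X,Q)))'
Final: (L,(P,T,(Y,X,Q)));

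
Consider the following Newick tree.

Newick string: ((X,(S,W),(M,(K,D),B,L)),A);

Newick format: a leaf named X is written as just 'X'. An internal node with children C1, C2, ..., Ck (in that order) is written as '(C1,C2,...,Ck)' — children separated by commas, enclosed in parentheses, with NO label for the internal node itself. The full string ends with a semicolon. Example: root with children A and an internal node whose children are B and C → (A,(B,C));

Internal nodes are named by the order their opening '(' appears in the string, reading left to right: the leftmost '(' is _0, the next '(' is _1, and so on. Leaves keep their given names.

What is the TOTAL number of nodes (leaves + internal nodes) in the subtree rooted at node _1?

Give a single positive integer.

Newick: ((X,(S,W),(M,(K,D),B,L)),A);
Locate _1: it is the '(' at position 1 (the 2nd '(' reading left to right).
Query: subtree rooted at _1
_1: subtree_size = 1 + 11
  X: subtree_size = 1 + 0
  _2: subtree_size = 1 + 2
    S: subtree_size = 1 + 0
    W: subtree_size = 1 + 0
  _3: subtree_size = 1 + 6
    M: subtree_size = 1 + 0
    _4: subtree_size = 1 + 2
      K: subtree_size = 1 + 0
      D: subtree_size = 1 + 0
    B: subtree_size = 1 + 0
    L: subtree_size = 1 + 0
Total subtree size of _1: 12

Answer: 12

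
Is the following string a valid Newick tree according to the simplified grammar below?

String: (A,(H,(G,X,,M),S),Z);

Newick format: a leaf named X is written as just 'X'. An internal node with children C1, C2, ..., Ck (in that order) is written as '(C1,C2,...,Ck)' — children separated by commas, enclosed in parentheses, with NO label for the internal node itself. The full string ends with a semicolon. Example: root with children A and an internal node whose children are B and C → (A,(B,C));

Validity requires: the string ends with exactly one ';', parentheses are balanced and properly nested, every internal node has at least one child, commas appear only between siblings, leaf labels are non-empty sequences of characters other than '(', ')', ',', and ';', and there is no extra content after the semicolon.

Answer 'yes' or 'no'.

Input: (A,(H,(G,X,,M),S),Z);
Paren balance: 3 '(' vs 3 ')' OK
Ends with single ';': True
Full parse: FAILS (empty leaf label at pos 11)
Valid: False

Answer: no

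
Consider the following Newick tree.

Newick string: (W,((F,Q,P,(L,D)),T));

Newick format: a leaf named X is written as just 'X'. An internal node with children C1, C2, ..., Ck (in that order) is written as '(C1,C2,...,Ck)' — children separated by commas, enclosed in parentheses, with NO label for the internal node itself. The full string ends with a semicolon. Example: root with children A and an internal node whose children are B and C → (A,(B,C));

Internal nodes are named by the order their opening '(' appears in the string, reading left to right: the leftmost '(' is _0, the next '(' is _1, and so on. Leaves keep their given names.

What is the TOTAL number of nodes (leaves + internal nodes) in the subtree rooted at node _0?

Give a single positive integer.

Newick: (W,((F,Q,P,(L,D)),T));
Locate _0: it is the '(' at position 0 (the 1st '(' reading left to right).
Query: subtree rooted at _0
_0: subtree_size = 1 + 10
  W: subtree_size = 1 + 0
  _1: subtree_size = 1 + 8
    _2: subtree_size = 1 + 6
      F: subtree_size = 1 + 0
      Q: subtree_size = 1 + 0
      P: subtree_size = 1 + 0
      _3: subtree_size = 1 + 2
        L: subtree_size = 1 + 0
        D: subtree_size = 1 + 0
    T: subtree_size = 1 + 0
Total subtree size of _0: 11

Answer: 11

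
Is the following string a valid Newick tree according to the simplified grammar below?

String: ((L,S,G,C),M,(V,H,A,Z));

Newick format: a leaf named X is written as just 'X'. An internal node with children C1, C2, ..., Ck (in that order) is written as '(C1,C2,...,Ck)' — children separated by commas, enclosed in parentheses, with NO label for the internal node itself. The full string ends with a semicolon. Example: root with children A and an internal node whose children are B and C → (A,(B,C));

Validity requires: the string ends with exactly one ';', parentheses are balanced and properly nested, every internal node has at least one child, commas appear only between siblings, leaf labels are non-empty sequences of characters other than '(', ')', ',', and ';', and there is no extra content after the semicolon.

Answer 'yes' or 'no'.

Answer: yes

Derivation:
Input: ((L,S,G,C),M,(V,H,A,Z));
Paren balance: 3 '(' vs 3 ')' OK
Ends with single ';': True
Full parse: OK
Valid: True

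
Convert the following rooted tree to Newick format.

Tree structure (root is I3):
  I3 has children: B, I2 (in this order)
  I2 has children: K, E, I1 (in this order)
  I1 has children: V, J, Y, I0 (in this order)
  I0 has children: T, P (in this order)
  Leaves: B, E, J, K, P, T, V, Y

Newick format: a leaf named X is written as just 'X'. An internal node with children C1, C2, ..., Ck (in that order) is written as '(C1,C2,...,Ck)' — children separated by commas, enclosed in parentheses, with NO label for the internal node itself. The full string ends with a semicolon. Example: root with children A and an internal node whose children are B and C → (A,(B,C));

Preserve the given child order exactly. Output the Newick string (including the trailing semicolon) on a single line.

internal I3 with children ['B', 'I2']
  leaf 'B' → 'B'
  internal I2 with children ['K', 'E', 'I1']
    leaf 'K' → 'K'
    leaf 'E' → 'E'
    internal I1 with children ['V', 'J', 'Y', 'I0']
      leaf 'V' → 'V'
      leaf 'J' → 'J'
      leaf 'Y' → 'Y'
      internal I0 with children ['T', 'P']
        leaf 'T' → 'T'
        leaf 'P' → 'P'
      → '(T,P)'
    → '(V,J,Y,(T,P))'
  → '(K,E,(V,J,Y,(T,P)))'
→ '(B,(K,E,(V,J,Y,(T,P))))'
Final: (B,(K,E,(V,J,Y,(T,P))));

Answer: (B,(K,E,(V,J,Y,(T,P))));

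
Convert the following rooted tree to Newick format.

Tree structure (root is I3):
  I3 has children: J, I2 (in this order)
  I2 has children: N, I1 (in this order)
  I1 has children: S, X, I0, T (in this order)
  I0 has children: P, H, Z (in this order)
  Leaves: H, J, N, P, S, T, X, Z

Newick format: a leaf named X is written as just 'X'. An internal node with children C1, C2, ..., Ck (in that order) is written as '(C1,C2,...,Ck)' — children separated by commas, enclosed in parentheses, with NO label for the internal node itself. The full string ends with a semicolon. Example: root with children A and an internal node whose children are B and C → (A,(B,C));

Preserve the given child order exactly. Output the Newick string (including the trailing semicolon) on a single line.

Answer: (J,(N,(S,X,(P,H,Z),T)));

Derivation:
internal I3 with children ['J', 'I2']
  leaf 'J' → 'J'
  internal I2 with children ['N', 'I1']
    leaf 'N' → 'N'
    internal I1 with children ['S', 'X', 'I0', 'T']
      leaf 'S' → 'S'
      leaf 'X' → 'X'
      internal I0 with children ['P', 'H', 'Z']
        leaf 'P' → 'P'
        leaf 'H' → 'H'
        leaf 'Z' → 'Z'
      → '(P,H,Z)'
      leaf 'T' → 'T'
    → '(S,X,(P,H,Z),T)'
  → '(N,(S,X,(P,H,Z),T))'
→ '(J,(N,(S,X,(P,H,Z),T)))'
Final: (J,(N,(S,X,(P,H,Z),T)));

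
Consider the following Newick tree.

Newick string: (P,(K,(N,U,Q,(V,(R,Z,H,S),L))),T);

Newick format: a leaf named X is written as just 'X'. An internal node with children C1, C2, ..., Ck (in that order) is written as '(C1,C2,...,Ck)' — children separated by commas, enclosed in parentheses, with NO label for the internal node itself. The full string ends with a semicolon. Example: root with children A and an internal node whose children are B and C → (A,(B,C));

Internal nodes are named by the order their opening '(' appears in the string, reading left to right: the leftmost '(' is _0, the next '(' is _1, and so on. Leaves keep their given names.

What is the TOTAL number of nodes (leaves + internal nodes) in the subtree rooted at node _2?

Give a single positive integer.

Answer: 12

Derivation:
Newick: (P,(K,(N,U,Q,(V,(R,Z,H,S),L))),T);
Locate _2: it is the '(' at position 6 (the 3rd '(' reading left to right).
Query: subtree rooted at _2
_2: subtree_size = 1 + 11
  N: subtree_size = 1 + 0
  U: subtree_size = 1 + 0
  Q: subtree_size = 1 + 0
  _3: subtree_size = 1 + 7
    V: subtree_size = 1 + 0
    _4: subtree_size = 1 + 4
      R: subtree_size = 1 + 0
      Z: subtree_size = 1 + 0
      H: subtree_size = 1 + 0
      S: subtree_size = 1 + 0
    L: subtree_size = 1 + 0
Total subtree size of _2: 12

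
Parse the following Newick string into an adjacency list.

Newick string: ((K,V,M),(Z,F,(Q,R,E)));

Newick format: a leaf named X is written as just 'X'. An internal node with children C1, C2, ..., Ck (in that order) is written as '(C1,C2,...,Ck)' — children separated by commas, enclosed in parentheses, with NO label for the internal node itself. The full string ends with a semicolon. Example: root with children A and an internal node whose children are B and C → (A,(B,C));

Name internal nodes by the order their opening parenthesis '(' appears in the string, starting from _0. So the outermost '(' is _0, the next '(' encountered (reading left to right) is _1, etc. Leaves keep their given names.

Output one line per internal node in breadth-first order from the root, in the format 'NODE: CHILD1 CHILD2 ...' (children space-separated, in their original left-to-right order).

Answer: _0: _1 _2
_1: K V M
_2: Z F _3
_3: Q R E

Derivation:
Input: ((K,V,M),(Z,F,(Q,R,E)));
Scanning left-to-right, naming '(' by encounter order:
  pos 0: '(' -> open internal node _0 (depth 1)
  pos 1: '(' -> open internal node _1 (depth 2)
  pos 7: ')' -> close internal node _1 (now at depth 1)
  pos 9: '(' -> open internal node _2 (depth 2)
  pos 14: '(' -> open internal node _3 (depth 3)
  pos 20: ')' -> close internal node _3 (now at depth 2)
  pos 21: ')' -> close internal node _2 (now at depth 1)
  pos 22: ')' -> close internal node _0 (now at depth 0)
Total internal nodes: 4
BFS adjacency from root:
  _0: _1 _2
  _1: K V M
  _2: Z F _3
  _3: Q R E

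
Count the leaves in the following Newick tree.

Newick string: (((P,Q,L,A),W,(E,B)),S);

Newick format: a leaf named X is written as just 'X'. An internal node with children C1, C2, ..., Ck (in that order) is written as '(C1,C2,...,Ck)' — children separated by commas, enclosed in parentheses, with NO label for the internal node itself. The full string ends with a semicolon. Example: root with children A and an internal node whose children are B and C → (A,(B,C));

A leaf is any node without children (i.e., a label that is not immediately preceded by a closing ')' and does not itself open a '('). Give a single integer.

Answer: 8

Derivation:
Newick: (((P,Q,L,A),W,(E,B)),S);
Scan left-to-right; a leaf is any maximal label run not followed by '(':
  pos 3: leaf 'P' → count = 1
  pos 5: leaf 'Q' → count = 2
  pos 7: leaf 'L' → count = 3
  pos 9: leaf 'A' → count = 4
  pos 12: leaf 'W' → count = 5
  pos 15: leaf 'E' → count = 6
  pos 17: leaf 'B' → count = 7
  pos 21: leaf 'S' → count = 8
Total leaves: 8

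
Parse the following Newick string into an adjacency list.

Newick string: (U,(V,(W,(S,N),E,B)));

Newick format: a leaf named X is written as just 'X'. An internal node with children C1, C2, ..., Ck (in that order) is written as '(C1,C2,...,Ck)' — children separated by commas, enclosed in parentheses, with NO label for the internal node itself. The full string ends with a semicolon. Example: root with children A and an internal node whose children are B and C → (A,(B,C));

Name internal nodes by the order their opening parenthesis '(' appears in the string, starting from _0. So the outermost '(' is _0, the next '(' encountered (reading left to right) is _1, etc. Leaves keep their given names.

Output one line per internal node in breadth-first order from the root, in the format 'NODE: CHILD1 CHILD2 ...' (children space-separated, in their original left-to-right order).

Answer: _0: U _1
_1: V _2
_2: W _3 E B
_3: S N

Derivation:
Input: (U,(V,(W,(S,N),E,B)));
Scanning left-to-right, naming '(' by encounter order:
  pos 0: '(' -> open internal node _0 (depth 1)
  pos 3: '(' -> open internal node _1 (depth 2)
  pos 6: '(' -> open internal node _2 (depth 3)
  pos 9: '(' -> open internal node _3 (depth 4)
  pos 13: ')' -> close internal node _3 (now at depth 3)
  pos 18: ')' -> close internal node _2 (now at depth 2)
  pos 19: ')' -> close internal node _1 (now at depth 1)
  pos 20: ')' -> close internal node _0 (now at depth 0)
Total internal nodes: 4
BFS adjacency from root:
  _0: U _1
  _1: V _2
  _2: W _3 E B
  _3: S N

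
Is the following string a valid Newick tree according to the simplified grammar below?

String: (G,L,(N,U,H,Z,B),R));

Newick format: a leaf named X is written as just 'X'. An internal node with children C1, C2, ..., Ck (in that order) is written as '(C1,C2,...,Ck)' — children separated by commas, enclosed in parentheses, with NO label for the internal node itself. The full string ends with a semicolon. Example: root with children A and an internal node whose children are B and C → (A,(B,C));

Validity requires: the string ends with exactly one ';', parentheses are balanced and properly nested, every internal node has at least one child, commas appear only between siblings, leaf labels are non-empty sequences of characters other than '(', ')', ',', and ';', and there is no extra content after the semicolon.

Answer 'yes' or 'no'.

Answer: no

Derivation:
Input: (G,L,(N,U,H,Z,B),R));
Paren balance: 2 '(' vs 3 ')' MISMATCH
Ends with single ';': True
Full parse: FAILS (extra content after tree at pos 19)
Valid: False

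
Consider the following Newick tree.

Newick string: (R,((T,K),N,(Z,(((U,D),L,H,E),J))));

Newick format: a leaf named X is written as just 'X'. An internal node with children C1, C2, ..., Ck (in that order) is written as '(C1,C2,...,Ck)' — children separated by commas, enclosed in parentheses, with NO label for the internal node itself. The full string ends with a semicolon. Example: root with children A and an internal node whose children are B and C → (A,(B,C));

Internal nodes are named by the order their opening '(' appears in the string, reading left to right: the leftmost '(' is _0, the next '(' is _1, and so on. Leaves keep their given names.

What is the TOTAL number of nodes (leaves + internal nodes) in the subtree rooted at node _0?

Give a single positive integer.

Newick: (R,((T,K),N,(Z,(((U,D),L,H,E),J))));
Locate _0: it is the '(' at position 0 (the 1st '(' reading left to right).
Query: subtree rooted at _0
_0: subtree_size = 1 + 17
  R: subtree_size = 1 + 0
  _1: subtree_size = 1 + 15
    _2: subtree_size = 1 + 2
      T: subtree_size = 1 + 0
      K: subtree_size = 1 + 0
    N: subtree_size = 1 + 0
    _3: subtree_size = 1 + 10
      Z: subtree_size = 1 + 0
      _4: subtree_size = 1 + 8
        _5: subtree_size = 1 + 6
          _6: subtree_size = 1 + 2
            U: subtree_size = 1 + 0
            D: subtree_size = 1 + 0
          L: subtree_size = 1 + 0
          H: subtree_size = 1 + 0
          E: subtree_size = 1 + 0
        J: subtree_size = 1 + 0
Total subtree size of _0: 18

Answer: 18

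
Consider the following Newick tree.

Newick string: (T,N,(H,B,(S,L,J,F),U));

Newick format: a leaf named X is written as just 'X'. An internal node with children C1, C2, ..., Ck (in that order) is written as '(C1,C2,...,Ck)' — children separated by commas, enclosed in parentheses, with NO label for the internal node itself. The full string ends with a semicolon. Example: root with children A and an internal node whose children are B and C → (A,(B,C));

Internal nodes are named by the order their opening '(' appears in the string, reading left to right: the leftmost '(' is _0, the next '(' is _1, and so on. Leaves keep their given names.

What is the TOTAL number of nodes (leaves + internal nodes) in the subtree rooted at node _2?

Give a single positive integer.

Answer: 5

Derivation:
Newick: (T,N,(H,B,(S,L,J,F),U));
Locate _2: it is the '(' at position 10 (the 3rd '(' reading left to right).
Query: subtree rooted at _2
_2: subtree_size = 1 + 4
  S: subtree_size = 1 + 0
  L: subtree_size = 1 + 0
  J: subtree_size = 1 + 0
  F: subtree_size = 1 + 0
Total subtree size of _2: 5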